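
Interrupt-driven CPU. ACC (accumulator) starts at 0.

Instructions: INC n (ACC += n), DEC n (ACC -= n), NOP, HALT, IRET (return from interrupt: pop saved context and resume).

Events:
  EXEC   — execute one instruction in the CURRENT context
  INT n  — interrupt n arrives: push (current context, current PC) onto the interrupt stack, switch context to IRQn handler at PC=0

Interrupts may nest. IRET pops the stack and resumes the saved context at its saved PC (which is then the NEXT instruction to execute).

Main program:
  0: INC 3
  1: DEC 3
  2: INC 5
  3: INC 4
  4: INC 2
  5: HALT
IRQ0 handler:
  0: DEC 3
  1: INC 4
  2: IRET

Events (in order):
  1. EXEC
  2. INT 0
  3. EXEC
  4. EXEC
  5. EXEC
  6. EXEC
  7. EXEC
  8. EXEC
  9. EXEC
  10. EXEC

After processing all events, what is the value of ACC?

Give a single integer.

Event 1 (EXEC): [MAIN] PC=0: INC 3 -> ACC=3
Event 2 (INT 0): INT 0 arrives: push (MAIN, PC=1), enter IRQ0 at PC=0 (depth now 1)
Event 3 (EXEC): [IRQ0] PC=0: DEC 3 -> ACC=0
Event 4 (EXEC): [IRQ0] PC=1: INC 4 -> ACC=4
Event 5 (EXEC): [IRQ0] PC=2: IRET -> resume MAIN at PC=1 (depth now 0)
Event 6 (EXEC): [MAIN] PC=1: DEC 3 -> ACC=1
Event 7 (EXEC): [MAIN] PC=2: INC 5 -> ACC=6
Event 8 (EXEC): [MAIN] PC=3: INC 4 -> ACC=10
Event 9 (EXEC): [MAIN] PC=4: INC 2 -> ACC=12
Event 10 (EXEC): [MAIN] PC=5: HALT

Answer: 12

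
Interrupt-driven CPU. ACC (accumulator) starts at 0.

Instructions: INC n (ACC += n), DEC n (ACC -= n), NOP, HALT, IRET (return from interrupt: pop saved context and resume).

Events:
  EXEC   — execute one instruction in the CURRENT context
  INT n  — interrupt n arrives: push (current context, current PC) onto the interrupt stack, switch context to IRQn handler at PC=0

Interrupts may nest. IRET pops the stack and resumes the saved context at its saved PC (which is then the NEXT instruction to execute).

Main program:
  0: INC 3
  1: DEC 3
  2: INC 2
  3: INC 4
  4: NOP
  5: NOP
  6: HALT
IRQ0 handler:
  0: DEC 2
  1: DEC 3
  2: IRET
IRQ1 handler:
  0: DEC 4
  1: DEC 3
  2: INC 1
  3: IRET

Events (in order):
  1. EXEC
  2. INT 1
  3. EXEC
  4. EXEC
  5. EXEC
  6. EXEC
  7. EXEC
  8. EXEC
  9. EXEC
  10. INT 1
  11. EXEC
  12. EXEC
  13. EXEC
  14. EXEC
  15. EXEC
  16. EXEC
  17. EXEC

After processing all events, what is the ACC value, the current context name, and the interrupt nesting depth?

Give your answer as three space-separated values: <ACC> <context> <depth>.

Answer: -6 MAIN 0

Derivation:
Event 1 (EXEC): [MAIN] PC=0: INC 3 -> ACC=3
Event 2 (INT 1): INT 1 arrives: push (MAIN, PC=1), enter IRQ1 at PC=0 (depth now 1)
Event 3 (EXEC): [IRQ1] PC=0: DEC 4 -> ACC=-1
Event 4 (EXEC): [IRQ1] PC=1: DEC 3 -> ACC=-4
Event 5 (EXEC): [IRQ1] PC=2: INC 1 -> ACC=-3
Event 6 (EXEC): [IRQ1] PC=3: IRET -> resume MAIN at PC=1 (depth now 0)
Event 7 (EXEC): [MAIN] PC=1: DEC 3 -> ACC=-6
Event 8 (EXEC): [MAIN] PC=2: INC 2 -> ACC=-4
Event 9 (EXEC): [MAIN] PC=3: INC 4 -> ACC=0
Event 10 (INT 1): INT 1 arrives: push (MAIN, PC=4), enter IRQ1 at PC=0 (depth now 1)
Event 11 (EXEC): [IRQ1] PC=0: DEC 4 -> ACC=-4
Event 12 (EXEC): [IRQ1] PC=1: DEC 3 -> ACC=-7
Event 13 (EXEC): [IRQ1] PC=2: INC 1 -> ACC=-6
Event 14 (EXEC): [IRQ1] PC=3: IRET -> resume MAIN at PC=4 (depth now 0)
Event 15 (EXEC): [MAIN] PC=4: NOP
Event 16 (EXEC): [MAIN] PC=5: NOP
Event 17 (EXEC): [MAIN] PC=6: HALT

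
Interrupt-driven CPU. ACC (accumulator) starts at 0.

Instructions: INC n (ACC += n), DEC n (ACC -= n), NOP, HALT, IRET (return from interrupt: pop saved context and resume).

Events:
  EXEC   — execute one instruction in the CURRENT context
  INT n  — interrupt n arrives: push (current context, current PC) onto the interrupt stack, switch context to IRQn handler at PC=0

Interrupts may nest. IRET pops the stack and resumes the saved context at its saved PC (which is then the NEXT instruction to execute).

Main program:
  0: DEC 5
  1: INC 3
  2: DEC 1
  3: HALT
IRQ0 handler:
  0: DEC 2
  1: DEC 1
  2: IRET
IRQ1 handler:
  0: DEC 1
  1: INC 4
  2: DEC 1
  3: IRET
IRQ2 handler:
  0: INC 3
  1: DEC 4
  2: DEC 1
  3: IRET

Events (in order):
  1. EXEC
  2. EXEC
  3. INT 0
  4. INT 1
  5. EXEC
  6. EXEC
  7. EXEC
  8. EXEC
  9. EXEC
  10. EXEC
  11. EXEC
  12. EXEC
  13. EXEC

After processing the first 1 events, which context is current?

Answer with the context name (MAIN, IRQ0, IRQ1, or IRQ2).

Event 1 (EXEC): [MAIN] PC=0: DEC 5 -> ACC=-5

Answer: MAIN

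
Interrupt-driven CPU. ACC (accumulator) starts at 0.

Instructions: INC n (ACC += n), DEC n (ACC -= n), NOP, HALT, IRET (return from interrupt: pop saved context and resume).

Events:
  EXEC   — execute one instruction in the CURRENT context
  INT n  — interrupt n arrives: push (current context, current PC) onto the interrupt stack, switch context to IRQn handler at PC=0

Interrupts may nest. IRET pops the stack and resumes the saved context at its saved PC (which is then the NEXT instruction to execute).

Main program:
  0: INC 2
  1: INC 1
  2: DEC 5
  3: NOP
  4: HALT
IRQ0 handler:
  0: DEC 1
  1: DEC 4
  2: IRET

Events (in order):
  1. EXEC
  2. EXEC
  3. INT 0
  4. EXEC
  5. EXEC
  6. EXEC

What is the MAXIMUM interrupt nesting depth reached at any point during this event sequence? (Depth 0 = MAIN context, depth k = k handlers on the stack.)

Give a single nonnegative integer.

Answer: 1

Derivation:
Event 1 (EXEC): [MAIN] PC=0: INC 2 -> ACC=2 [depth=0]
Event 2 (EXEC): [MAIN] PC=1: INC 1 -> ACC=3 [depth=0]
Event 3 (INT 0): INT 0 arrives: push (MAIN, PC=2), enter IRQ0 at PC=0 (depth now 1) [depth=1]
Event 4 (EXEC): [IRQ0] PC=0: DEC 1 -> ACC=2 [depth=1]
Event 5 (EXEC): [IRQ0] PC=1: DEC 4 -> ACC=-2 [depth=1]
Event 6 (EXEC): [IRQ0] PC=2: IRET -> resume MAIN at PC=2 (depth now 0) [depth=0]
Max depth observed: 1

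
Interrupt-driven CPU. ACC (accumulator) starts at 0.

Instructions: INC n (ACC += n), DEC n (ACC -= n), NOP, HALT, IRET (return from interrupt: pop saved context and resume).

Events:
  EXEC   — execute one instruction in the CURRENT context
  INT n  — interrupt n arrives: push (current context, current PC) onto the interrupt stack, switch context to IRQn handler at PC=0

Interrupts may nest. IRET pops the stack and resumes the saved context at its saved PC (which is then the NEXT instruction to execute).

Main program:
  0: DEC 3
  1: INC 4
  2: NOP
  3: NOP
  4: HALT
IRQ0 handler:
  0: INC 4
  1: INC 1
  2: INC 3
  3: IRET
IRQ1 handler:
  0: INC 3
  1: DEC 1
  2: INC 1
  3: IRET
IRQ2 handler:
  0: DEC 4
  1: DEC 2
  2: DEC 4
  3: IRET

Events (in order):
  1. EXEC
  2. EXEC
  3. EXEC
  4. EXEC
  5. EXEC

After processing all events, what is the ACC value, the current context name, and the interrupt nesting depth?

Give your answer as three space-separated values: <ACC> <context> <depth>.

Event 1 (EXEC): [MAIN] PC=0: DEC 3 -> ACC=-3
Event 2 (EXEC): [MAIN] PC=1: INC 4 -> ACC=1
Event 3 (EXEC): [MAIN] PC=2: NOP
Event 4 (EXEC): [MAIN] PC=3: NOP
Event 5 (EXEC): [MAIN] PC=4: HALT

Answer: 1 MAIN 0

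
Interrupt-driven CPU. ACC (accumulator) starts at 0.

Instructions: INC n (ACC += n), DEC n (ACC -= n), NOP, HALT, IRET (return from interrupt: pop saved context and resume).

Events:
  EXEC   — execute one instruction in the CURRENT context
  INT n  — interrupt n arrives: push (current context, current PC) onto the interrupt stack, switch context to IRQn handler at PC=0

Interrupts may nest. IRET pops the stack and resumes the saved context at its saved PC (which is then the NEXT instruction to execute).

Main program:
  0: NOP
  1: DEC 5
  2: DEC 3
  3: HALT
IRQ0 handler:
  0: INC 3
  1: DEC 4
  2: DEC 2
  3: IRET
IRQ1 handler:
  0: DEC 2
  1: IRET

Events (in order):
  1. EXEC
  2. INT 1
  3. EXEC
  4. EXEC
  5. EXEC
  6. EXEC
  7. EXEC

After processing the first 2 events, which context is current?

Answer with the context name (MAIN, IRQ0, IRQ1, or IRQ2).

Answer: IRQ1

Derivation:
Event 1 (EXEC): [MAIN] PC=0: NOP
Event 2 (INT 1): INT 1 arrives: push (MAIN, PC=1), enter IRQ1 at PC=0 (depth now 1)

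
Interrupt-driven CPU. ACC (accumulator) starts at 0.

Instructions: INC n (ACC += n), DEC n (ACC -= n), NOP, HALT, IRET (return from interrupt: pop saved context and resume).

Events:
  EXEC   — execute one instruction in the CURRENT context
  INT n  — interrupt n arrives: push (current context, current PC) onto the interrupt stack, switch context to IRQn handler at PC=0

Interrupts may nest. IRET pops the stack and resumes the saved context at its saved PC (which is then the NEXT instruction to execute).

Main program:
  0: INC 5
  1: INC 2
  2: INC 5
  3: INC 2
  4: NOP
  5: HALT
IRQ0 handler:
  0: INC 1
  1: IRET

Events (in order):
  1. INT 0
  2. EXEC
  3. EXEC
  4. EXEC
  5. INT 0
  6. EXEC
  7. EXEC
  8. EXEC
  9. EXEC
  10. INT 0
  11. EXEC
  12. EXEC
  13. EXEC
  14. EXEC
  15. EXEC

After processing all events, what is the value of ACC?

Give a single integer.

Event 1 (INT 0): INT 0 arrives: push (MAIN, PC=0), enter IRQ0 at PC=0 (depth now 1)
Event 2 (EXEC): [IRQ0] PC=0: INC 1 -> ACC=1
Event 3 (EXEC): [IRQ0] PC=1: IRET -> resume MAIN at PC=0 (depth now 0)
Event 4 (EXEC): [MAIN] PC=0: INC 5 -> ACC=6
Event 5 (INT 0): INT 0 arrives: push (MAIN, PC=1), enter IRQ0 at PC=0 (depth now 1)
Event 6 (EXEC): [IRQ0] PC=0: INC 1 -> ACC=7
Event 7 (EXEC): [IRQ0] PC=1: IRET -> resume MAIN at PC=1 (depth now 0)
Event 8 (EXEC): [MAIN] PC=1: INC 2 -> ACC=9
Event 9 (EXEC): [MAIN] PC=2: INC 5 -> ACC=14
Event 10 (INT 0): INT 0 arrives: push (MAIN, PC=3), enter IRQ0 at PC=0 (depth now 1)
Event 11 (EXEC): [IRQ0] PC=0: INC 1 -> ACC=15
Event 12 (EXEC): [IRQ0] PC=1: IRET -> resume MAIN at PC=3 (depth now 0)
Event 13 (EXEC): [MAIN] PC=3: INC 2 -> ACC=17
Event 14 (EXEC): [MAIN] PC=4: NOP
Event 15 (EXEC): [MAIN] PC=5: HALT

Answer: 17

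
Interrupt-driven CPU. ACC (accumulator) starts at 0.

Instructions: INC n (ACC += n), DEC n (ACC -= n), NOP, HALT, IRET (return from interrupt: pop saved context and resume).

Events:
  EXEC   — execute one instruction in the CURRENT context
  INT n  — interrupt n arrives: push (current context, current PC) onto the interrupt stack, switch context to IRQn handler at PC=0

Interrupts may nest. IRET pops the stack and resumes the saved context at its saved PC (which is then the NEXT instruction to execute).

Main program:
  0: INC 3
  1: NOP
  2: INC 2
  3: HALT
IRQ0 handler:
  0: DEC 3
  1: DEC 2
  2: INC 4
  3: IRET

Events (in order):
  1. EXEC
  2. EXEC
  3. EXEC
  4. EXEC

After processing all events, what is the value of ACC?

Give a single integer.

Answer: 5

Derivation:
Event 1 (EXEC): [MAIN] PC=0: INC 3 -> ACC=3
Event 2 (EXEC): [MAIN] PC=1: NOP
Event 3 (EXEC): [MAIN] PC=2: INC 2 -> ACC=5
Event 4 (EXEC): [MAIN] PC=3: HALT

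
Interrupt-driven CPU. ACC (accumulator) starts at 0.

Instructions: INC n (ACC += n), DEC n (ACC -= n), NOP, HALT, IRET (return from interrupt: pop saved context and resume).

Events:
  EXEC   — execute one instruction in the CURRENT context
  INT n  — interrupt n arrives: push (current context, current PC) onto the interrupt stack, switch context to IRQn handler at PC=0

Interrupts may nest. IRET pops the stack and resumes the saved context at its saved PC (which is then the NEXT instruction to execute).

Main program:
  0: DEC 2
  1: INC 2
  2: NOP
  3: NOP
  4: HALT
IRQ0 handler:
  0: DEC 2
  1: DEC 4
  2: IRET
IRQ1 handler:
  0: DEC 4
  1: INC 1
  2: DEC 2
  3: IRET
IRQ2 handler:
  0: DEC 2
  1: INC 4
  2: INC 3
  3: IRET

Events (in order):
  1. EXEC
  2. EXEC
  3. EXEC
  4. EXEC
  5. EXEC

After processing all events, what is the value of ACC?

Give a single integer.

Event 1 (EXEC): [MAIN] PC=0: DEC 2 -> ACC=-2
Event 2 (EXEC): [MAIN] PC=1: INC 2 -> ACC=0
Event 3 (EXEC): [MAIN] PC=2: NOP
Event 4 (EXEC): [MAIN] PC=3: NOP
Event 5 (EXEC): [MAIN] PC=4: HALT

Answer: 0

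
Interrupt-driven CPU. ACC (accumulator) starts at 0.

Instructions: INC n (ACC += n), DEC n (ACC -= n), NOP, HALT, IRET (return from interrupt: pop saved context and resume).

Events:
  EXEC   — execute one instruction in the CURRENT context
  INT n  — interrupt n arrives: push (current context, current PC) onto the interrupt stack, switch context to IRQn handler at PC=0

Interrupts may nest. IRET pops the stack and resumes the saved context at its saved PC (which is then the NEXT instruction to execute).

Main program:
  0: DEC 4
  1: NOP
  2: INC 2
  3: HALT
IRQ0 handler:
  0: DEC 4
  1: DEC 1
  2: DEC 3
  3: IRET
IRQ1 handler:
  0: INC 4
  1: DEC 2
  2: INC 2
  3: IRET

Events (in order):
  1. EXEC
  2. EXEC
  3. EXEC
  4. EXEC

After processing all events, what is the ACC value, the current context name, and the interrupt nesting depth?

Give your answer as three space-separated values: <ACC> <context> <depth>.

Event 1 (EXEC): [MAIN] PC=0: DEC 4 -> ACC=-4
Event 2 (EXEC): [MAIN] PC=1: NOP
Event 3 (EXEC): [MAIN] PC=2: INC 2 -> ACC=-2
Event 4 (EXEC): [MAIN] PC=3: HALT

Answer: -2 MAIN 0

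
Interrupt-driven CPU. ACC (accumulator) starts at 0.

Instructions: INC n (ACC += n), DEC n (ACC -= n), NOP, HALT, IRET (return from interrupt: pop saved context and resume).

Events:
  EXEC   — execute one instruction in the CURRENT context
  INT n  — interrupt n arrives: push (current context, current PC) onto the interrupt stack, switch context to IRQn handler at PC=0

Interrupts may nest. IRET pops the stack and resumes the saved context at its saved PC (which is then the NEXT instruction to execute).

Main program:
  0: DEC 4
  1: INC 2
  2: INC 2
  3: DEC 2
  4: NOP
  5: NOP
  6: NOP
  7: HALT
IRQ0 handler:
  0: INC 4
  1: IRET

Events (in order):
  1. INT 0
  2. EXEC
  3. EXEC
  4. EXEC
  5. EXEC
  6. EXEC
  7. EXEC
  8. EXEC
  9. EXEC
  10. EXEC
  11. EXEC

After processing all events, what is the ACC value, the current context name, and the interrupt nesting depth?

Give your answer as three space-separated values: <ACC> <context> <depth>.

Answer: 2 MAIN 0

Derivation:
Event 1 (INT 0): INT 0 arrives: push (MAIN, PC=0), enter IRQ0 at PC=0 (depth now 1)
Event 2 (EXEC): [IRQ0] PC=0: INC 4 -> ACC=4
Event 3 (EXEC): [IRQ0] PC=1: IRET -> resume MAIN at PC=0 (depth now 0)
Event 4 (EXEC): [MAIN] PC=0: DEC 4 -> ACC=0
Event 5 (EXEC): [MAIN] PC=1: INC 2 -> ACC=2
Event 6 (EXEC): [MAIN] PC=2: INC 2 -> ACC=4
Event 7 (EXEC): [MAIN] PC=3: DEC 2 -> ACC=2
Event 8 (EXEC): [MAIN] PC=4: NOP
Event 9 (EXEC): [MAIN] PC=5: NOP
Event 10 (EXEC): [MAIN] PC=6: NOP
Event 11 (EXEC): [MAIN] PC=7: HALT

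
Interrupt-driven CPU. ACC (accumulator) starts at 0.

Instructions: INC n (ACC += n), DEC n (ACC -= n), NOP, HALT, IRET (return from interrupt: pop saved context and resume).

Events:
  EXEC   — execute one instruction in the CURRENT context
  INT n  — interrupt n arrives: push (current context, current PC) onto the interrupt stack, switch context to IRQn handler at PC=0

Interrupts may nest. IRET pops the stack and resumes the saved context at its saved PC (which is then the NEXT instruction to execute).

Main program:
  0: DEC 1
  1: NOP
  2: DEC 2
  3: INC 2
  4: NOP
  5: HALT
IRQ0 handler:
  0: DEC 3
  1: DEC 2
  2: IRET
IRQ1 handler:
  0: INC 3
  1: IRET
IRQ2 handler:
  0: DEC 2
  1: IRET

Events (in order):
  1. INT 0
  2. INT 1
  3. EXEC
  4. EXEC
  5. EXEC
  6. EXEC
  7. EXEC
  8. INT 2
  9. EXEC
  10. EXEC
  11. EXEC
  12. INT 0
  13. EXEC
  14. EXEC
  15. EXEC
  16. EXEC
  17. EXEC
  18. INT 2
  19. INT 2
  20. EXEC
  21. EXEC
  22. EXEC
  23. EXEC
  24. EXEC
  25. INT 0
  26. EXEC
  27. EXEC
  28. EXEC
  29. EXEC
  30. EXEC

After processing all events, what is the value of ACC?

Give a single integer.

Event 1 (INT 0): INT 0 arrives: push (MAIN, PC=0), enter IRQ0 at PC=0 (depth now 1)
Event 2 (INT 1): INT 1 arrives: push (IRQ0, PC=0), enter IRQ1 at PC=0 (depth now 2)
Event 3 (EXEC): [IRQ1] PC=0: INC 3 -> ACC=3
Event 4 (EXEC): [IRQ1] PC=1: IRET -> resume IRQ0 at PC=0 (depth now 1)
Event 5 (EXEC): [IRQ0] PC=0: DEC 3 -> ACC=0
Event 6 (EXEC): [IRQ0] PC=1: DEC 2 -> ACC=-2
Event 7 (EXEC): [IRQ0] PC=2: IRET -> resume MAIN at PC=0 (depth now 0)
Event 8 (INT 2): INT 2 arrives: push (MAIN, PC=0), enter IRQ2 at PC=0 (depth now 1)
Event 9 (EXEC): [IRQ2] PC=0: DEC 2 -> ACC=-4
Event 10 (EXEC): [IRQ2] PC=1: IRET -> resume MAIN at PC=0 (depth now 0)
Event 11 (EXEC): [MAIN] PC=0: DEC 1 -> ACC=-5
Event 12 (INT 0): INT 0 arrives: push (MAIN, PC=1), enter IRQ0 at PC=0 (depth now 1)
Event 13 (EXEC): [IRQ0] PC=0: DEC 3 -> ACC=-8
Event 14 (EXEC): [IRQ0] PC=1: DEC 2 -> ACC=-10
Event 15 (EXEC): [IRQ0] PC=2: IRET -> resume MAIN at PC=1 (depth now 0)
Event 16 (EXEC): [MAIN] PC=1: NOP
Event 17 (EXEC): [MAIN] PC=2: DEC 2 -> ACC=-12
Event 18 (INT 2): INT 2 arrives: push (MAIN, PC=3), enter IRQ2 at PC=0 (depth now 1)
Event 19 (INT 2): INT 2 arrives: push (IRQ2, PC=0), enter IRQ2 at PC=0 (depth now 2)
Event 20 (EXEC): [IRQ2] PC=0: DEC 2 -> ACC=-14
Event 21 (EXEC): [IRQ2] PC=1: IRET -> resume IRQ2 at PC=0 (depth now 1)
Event 22 (EXEC): [IRQ2] PC=0: DEC 2 -> ACC=-16
Event 23 (EXEC): [IRQ2] PC=1: IRET -> resume MAIN at PC=3 (depth now 0)
Event 24 (EXEC): [MAIN] PC=3: INC 2 -> ACC=-14
Event 25 (INT 0): INT 0 arrives: push (MAIN, PC=4), enter IRQ0 at PC=0 (depth now 1)
Event 26 (EXEC): [IRQ0] PC=0: DEC 3 -> ACC=-17
Event 27 (EXEC): [IRQ0] PC=1: DEC 2 -> ACC=-19
Event 28 (EXEC): [IRQ0] PC=2: IRET -> resume MAIN at PC=4 (depth now 0)
Event 29 (EXEC): [MAIN] PC=4: NOP
Event 30 (EXEC): [MAIN] PC=5: HALT

Answer: -19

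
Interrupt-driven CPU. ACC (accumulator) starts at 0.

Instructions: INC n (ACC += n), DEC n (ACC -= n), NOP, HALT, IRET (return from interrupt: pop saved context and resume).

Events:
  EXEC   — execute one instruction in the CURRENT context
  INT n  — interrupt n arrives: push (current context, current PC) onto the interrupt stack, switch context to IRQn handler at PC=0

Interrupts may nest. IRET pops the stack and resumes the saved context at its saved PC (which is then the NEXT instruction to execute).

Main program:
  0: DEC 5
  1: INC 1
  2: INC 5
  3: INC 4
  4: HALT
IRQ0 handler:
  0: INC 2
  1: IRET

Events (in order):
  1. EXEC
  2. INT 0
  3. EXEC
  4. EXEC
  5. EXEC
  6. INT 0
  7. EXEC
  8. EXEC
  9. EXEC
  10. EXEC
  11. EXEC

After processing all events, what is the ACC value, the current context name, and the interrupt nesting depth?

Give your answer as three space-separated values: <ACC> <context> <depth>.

Answer: 9 MAIN 0

Derivation:
Event 1 (EXEC): [MAIN] PC=0: DEC 5 -> ACC=-5
Event 2 (INT 0): INT 0 arrives: push (MAIN, PC=1), enter IRQ0 at PC=0 (depth now 1)
Event 3 (EXEC): [IRQ0] PC=0: INC 2 -> ACC=-3
Event 4 (EXEC): [IRQ0] PC=1: IRET -> resume MAIN at PC=1 (depth now 0)
Event 5 (EXEC): [MAIN] PC=1: INC 1 -> ACC=-2
Event 6 (INT 0): INT 0 arrives: push (MAIN, PC=2), enter IRQ0 at PC=0 (depth now 1)
Event 7 (EXEC): [IRQ0] PC=0: INC 2 -> ACC=0
Event 8 (EXEC): [IRQ0] PC=1: IRET -> resume MAIN at PC=2 (depth now 0)
Event 9 (EXEC): [MAIN] PC=2: INC 5 -> ACC=5
Event 10 (EXEC): [MAIN] PC=3: INC 4 -> ACC=9
Event 11 (EXEC): [MAIN] PC=4: HALT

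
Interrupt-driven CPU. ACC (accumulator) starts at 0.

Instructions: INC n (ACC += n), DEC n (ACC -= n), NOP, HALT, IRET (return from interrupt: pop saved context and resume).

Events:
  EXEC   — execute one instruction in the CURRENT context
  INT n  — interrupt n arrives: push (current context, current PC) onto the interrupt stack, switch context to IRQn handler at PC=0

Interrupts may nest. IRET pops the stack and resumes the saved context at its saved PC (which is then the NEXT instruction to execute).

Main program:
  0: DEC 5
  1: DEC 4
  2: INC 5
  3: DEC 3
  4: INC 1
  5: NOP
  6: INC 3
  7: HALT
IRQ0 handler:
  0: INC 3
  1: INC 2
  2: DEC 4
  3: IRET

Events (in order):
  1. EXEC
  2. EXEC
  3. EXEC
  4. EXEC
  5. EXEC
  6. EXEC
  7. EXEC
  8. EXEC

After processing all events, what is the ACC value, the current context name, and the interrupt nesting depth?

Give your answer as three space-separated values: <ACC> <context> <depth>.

Event 1 (EXEC): [MAIN] PC=0: DEC 5 -> ACC=-5
Event 2 (EXEC): [MAIN] PC=1: DEC 4 -> ACC=-9
Event 3 (EXEC): [MAIN] PC=2: INC 5 -> ACC=-4
Event 4 (EXEC): [MAIN] PC=3: DEC 3 -> ACC=-7
Event 5 (EXEC): [MAIN] PC=4: INC 1 -> ACC=-6
Event 6 (EXEC): [MAIN] PC=5: NOP
Event 7 (EXEC): [MAIN] PC=6: INC 3 -> ACC=-3
Event 8 (EXEC): [MAIN] PC=7: HALT

Answer: -3 MAIN 0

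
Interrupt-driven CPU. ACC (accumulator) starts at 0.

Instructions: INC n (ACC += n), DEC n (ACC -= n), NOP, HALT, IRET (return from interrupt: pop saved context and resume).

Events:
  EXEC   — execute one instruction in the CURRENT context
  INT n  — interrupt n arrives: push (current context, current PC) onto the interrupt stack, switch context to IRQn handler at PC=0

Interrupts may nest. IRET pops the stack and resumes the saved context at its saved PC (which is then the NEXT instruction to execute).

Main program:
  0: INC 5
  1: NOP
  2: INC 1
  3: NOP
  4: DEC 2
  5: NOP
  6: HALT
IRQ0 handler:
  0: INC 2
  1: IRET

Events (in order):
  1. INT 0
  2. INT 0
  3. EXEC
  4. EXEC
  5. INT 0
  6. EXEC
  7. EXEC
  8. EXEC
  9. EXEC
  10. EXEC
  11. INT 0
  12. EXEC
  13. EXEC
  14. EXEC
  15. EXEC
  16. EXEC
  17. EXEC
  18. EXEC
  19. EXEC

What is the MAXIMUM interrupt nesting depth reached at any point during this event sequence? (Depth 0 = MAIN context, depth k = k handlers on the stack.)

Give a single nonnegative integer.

Answer: 2

Derivation:
Event 1 (INT 0): INT 0 arrives: push (MAIN, PC=0), enter IRQ0 at PC=0 (depth now 1) [depth=1]
Event 2 (INT 0): INT 0 arrives: push (IRQ0, PC=0), enter IRQ0 at PC=0 (depth now 2) [depth=2]
Event 3 (EXEC): [IRQ0] PC=0: INC 2 -> ACC=2 [depth=2]
Event 4 (EXEC): [IRQ0] PC=1: IRET -> resume IRQ0 at PC=0 (depth now 1) [depth=1]
Event 5 (INT 0): INT 0 arrives: push (IRQ0, PC=0), enter IRQ0 at PC=0 (depth now 2) [depth=2]
Event 6 (EXEC): [IRQ0] PC=0: INC 2 -> ACC=4 [depth=2]
Event 7 (EXEC): [IRQ0] PC=1: IRET -> resume IRQ0 at PC=0 (depth now 1) [depth=1]
Event 8 (EXEC): [IRQ0] PC=0: INC 2 -> ACC=6 [depth=1]
Event 9 (EXEC): [IRQ0] PC=1: IRET -> resume MAIN at PC=0 (depth now 0) [depth=0]
Event 10 (EXEC): [MAIN] PC=0: INC 5 -> ACC=11 [depth=0]
Event 11 (INT 0): INT 0 arrives: push (MAIN, PC=1), enter IRQ0 at PC=0 (depth now 1) [depth=1]
Event 12 (EXEC): [IRQ0] PC=0: INC 2 -> ACC=13 [depth=1]
Event 13 (EXEC): [IRQ0] PC=1: IRET -> resume MAIN at PC=1 (depth now 0) [depth=0]
Event 14 (EXEC): [MAIN] PC=1: NOP [depth=0]
Event 15 (EXEC): [MAIN] PC=2: INC 1 -> ACC=14 [depth=0]
Event 16 (EXEC): [MAIN] PC=3: NOP [depth=0]
Event 17 (EXEC): [MAIN] PC=4: DEC 2 -> ACC=12 [depth=0]
Event 18 (EXEC): [MAIN] PC=5: NOP [depth=0]
Event 19 (EXEC): [MAIN] PC=6: HALT [depth=0]
Max depth observed: 2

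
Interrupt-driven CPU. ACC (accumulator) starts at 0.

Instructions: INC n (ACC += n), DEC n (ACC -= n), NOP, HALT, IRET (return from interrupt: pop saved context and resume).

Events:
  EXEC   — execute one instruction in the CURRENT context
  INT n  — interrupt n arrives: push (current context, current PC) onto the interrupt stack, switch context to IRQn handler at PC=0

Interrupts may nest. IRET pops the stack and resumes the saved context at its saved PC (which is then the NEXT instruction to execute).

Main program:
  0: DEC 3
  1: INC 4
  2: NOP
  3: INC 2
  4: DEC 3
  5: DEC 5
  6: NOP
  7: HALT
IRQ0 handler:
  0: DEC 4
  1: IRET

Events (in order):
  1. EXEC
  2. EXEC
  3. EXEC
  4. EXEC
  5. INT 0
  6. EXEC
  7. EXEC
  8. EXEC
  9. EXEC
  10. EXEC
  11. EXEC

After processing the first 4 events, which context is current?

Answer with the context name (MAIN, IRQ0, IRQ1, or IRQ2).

Answer: MAIN

Derivation:
Event 1 (EXEC): [MAIN] PC=0: DEC 3 -> ACC=-3
Event 2 (EXEC): [MAIN] PC=1: INC 4 -> ACC=1
Event 3 (EXEC): [MAIN] PC=2: NOP
Event 4 (EXEC): [MAIN] PC=3: INC 2 -> ACC=3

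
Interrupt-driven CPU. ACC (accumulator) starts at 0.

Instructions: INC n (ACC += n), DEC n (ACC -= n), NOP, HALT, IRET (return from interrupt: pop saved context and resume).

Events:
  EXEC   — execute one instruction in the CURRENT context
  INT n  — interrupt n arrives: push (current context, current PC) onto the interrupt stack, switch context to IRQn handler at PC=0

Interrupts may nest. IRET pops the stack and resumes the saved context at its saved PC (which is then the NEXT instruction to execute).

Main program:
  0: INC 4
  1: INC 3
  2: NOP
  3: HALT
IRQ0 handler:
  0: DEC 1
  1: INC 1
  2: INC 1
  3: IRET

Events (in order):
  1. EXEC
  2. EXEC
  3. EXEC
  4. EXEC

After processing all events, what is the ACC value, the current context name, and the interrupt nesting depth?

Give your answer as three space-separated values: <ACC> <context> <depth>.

Event 1 (EXEC): [MAIN] PC=0: INC 4 -> ACC=4
Event 2 (EXEC): [MAIN] PC=1: INC 3 -> ACC=7
Event 3 (EXEC): [MAIN] PC=2: NOP
Event 4 (EXEC): [MAIN] PC=3: HALT

Answer: 7 MAIN 0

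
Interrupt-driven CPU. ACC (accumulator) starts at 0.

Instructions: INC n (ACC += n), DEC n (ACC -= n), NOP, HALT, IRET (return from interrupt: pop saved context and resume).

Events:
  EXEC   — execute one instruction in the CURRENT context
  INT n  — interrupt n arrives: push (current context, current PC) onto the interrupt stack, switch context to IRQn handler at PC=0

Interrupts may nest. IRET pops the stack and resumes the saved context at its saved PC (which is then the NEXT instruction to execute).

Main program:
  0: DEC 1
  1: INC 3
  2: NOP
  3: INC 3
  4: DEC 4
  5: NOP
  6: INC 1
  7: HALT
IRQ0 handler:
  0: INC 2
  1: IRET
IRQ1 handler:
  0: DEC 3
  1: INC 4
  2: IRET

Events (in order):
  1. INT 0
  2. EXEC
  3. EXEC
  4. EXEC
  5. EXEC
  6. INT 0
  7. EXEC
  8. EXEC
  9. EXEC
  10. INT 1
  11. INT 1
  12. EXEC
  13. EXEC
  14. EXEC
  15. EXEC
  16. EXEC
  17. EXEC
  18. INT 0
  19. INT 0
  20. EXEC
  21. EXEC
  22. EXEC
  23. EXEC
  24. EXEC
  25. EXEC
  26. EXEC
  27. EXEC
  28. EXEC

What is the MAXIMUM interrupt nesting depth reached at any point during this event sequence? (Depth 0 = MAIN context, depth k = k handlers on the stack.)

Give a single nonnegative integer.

Event 1 (INT 0): INT 0 arrives: push (MAIN, PC=0), enter IRQ0 at PC=0 (depth now 1) [depth=1]
Event 2 (EXEC): [IRQ0] PC=0: INC 2 -> ACC=2 [depth=1]
Event 3 (EXEC): [IRQ0] PC=1: IRET -> resume MAIN at PC=0 (depth now 0) [depth=0]
Event 4 (EXEC): [MAIN] PC=0: DEC 1 -> ACC=1 [depth=0]
Event 5 (EXEC): [MAIN] PC=1: INC 3 -> ACC=4 [depth=0]
Event 6 (INT 0): INT 0 arrives: push (MAIN, PC=2), enter IRQ0 at PC=0 (depth now 1) [depth=1]
Event 7 (EXEC): [IRQ0] PC=0: INC 2 -> ACC=6 [depth=1]
Event 8 (EXEC): [IRQ0] PC=1: IRET -> resume MAIN at PC=2 (depth now 0) [depth=0]
Event 9 (EXEC): [MAIN] PC=2: NOP [depth=0]
Event 10 (INT 1): INT 1 arrives: push (MAIN, PC=3), enter IRQ1 at PC=0 (depth now 1) [depth=1]
Event 11 (INT 1): INT 1 arrives: push (IRQ1, PC=0), enter IRQ1 at PC=0 (depth now 2) [depth=2]
Event 12 (EXEC): [IRQ1] PC=0: DEC 3 -> ACC=3 [depth=2]
Event 13 (EXEC): [IRQ1] PC=1: INC 4 -> ACC=7 [depth=2]
Event 14 (EXEC): [IRQ1] PC=2: IRET -> resume IRQ1 at PC=0 (depth now 1) [depth=1]
Event 15 (EXEC): [IRQ1] PC=0: DEC 3 -> ACC=4 [depth=1]
Event 16 (EXEC): [IRQ1] PC=1: INC 4 -> ACC=8 [depth=1]
Event 17 (EXEC): [IRQ1] PC=2: IRET -> resume MAIN at PC=3 (depth now 0) [depth=0]
Event 18 (INT 0): INT 0 arrives: push (MAIN, PC=3), enter IRQ0 at PC=0 (depth now 1) [depth=1]
Event 19 (INT 0): INT 0 arrives: push (IRQ0, PC=0), enter IRQ0 at PC=0 (depth now 2) [depth=2]
Event 20 (EXEC): [IRQ0] PC=0: INC 2 -> ACC=10 [depth=2]
Event 21 (EXEC): [IRQ0] PC=1: IRET -> resume IRQ0 at PC=0 (depth now 1) [depth=1]
Event 22 (EXEC): [IRQ0] PC=0: INC 2 -> ACC=12 [depth=1]
Event 23 (EXEC): [IRQ0] PC=1: IRET -> resume MAIN at PC=3 (depth now 0) [depth=0]
Event 24 (EXEC): [MAIN] PC=3: INC 3 -> ACC=15 [depth=0]
Event 25 (EXEC): [MAIN] PC=4: DEC 4 -> ACC=11 [depth=0]
Event 26 (EXEC): [MAIN] PC=5: NOP [depth=0]
Event 27 (EXEC): [MAIN] PC=6: INC 1 -> ACC=12 [depth=0]
Event 28 (EXEC): [MAIN] PC=7: HALT [depth=0]
Max depth observed: 2

Answer: 2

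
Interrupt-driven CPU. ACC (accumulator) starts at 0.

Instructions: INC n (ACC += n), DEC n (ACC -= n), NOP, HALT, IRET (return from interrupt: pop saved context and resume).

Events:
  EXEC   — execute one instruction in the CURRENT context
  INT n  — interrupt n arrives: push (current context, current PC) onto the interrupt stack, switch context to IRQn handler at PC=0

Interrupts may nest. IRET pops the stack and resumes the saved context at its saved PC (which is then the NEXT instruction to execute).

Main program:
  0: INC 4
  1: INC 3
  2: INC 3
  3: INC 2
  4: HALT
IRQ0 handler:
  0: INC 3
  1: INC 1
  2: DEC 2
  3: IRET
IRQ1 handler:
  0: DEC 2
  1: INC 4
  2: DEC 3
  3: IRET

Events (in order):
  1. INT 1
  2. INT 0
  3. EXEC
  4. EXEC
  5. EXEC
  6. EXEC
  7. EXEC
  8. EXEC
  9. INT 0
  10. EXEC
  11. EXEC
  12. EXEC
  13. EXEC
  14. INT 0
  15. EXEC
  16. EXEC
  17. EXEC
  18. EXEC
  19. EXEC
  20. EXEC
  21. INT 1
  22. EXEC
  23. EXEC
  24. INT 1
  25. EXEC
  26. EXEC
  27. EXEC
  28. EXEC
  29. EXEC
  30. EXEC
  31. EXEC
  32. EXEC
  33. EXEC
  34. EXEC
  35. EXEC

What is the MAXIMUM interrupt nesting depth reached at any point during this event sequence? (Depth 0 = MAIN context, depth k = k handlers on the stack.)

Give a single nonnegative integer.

Event 1 (INT 1): INT 1 arrives: push (MAIN, PC=0), enter IRQ1 at PC=0 (depth now 1) [depth=1]
Event 2 (INT 0): INT 0 arrives: push (IRQ1, PC=0), enter IRQ0 at PC=0 (depth now 2) [depth=2]
Event 3 (EXEC): [IRQ0] PC=0: INC 3 -> ACC=3 [depth=2]
Event 4 (EXEC): [IRQ0] PC=1: INC 1 -> ACC=4 [depth=2]
Event 5 (EXEC): [IRQ0] PC=2: DEC 2 -> ACC=2 [depth=2]
Event 6 (EXEC): [IRQ0] PC=3: IRET -> resume IRQ1 at PC=0 (depth now 1) [depth=1]
Event 7 (EXEC): [IRQ1] PC=0: DEC 2 -> ACC=0 [depth=1]
Event 8 (EXEC): [IRQ1] PC=1: INC 4 -> ACC=4 [depth=1]
Event 9 (INT 0): INT 0 arrives: push (IRQ1, PC=2), enter IRQ0 at PC=0 (depth now 2) [depth=2]
Event 10 (EXEC): [IRQ0] PC=0: INC 3 -> ACC=7 [depth=2]
Event 11 (EXEC): [IRQ0] PC=1: INC 1 -> ACC=8 [depth=2]
Event 12 (EXEC): [IRQ0] PC=2: DEC 2 -> ACC=6 [depth=2]
Event 13 (EXEC): [IRQ0] PC=3: IRET -> resume IRQ1 at PC=2 (depth now 1) [depth=1]
Event 14 (INT 0): INT 0 arrives: push (IRQ1, PC=2), enter IRQ0 at PC=0 (depth now 2) [depth=2]
Event 15 (EXEC): [IRQ0] PC=0: INC 3 -> ACC=9 [depth=2]
Event 16 (EXEC): [IRQ0] PC=1: INC 1 -> ACC=10 [depth=2]
Event 17 (EXEC): [IRQ0] PC=2: DEC 2 -> ACC=8 [depth=2]
Event 18 (EXEC): [IRQ0] PC=3: IRET -> resume IRQ1 at PC=2 (depth now 1) [depth=1]
Event 19 (EXEC): [IRQ1] PC=2: DEC 3 -> ACC=5 [depth=1]
Event 20 (EXEC): [IRQ1] PC=3: IRET -> resume MAIN at PC=0 (depth now 0) [depth=0]
Event 21 (INT 1): INT 1 arrives: push (MAIN, PC=0), enter IRQ1 at PC=0 (depth now 1) [depth=1]
Event 22 (EXEC): [IRQ1] PC=0: DEC 2 -> ACC=3 [depth=1]
Event 23 (EXEC): [IRQ1] PC=1: INC 4 -> ACC=7 [depth=1]
Event 24 (INT 1): INT 1 arrives: push (IRQ1, PC=2), enter IRQ1 at PC=0 (depth now 2) [depth=2]
Event 25 (EXEC): [IRQ1] PC=0: DEC 2 -> ACC=5 [depth=2]
Event 26 (EXEC): [IRQ1] PC=1: INC 4 -> ACC=9 [depth=2]
Event 27 (EXEC): [IRQ1] PC=2: DEC 3 -> ACC=6 [depth=2]
Event 28 (EXEC): [IRQ1] PC=3: IRET -> resume IRQ1 at PC=2 (depth now 1) [depth=1]
Event 29 (EXEC): [IRQ1] PC=2: DEC 3 -> ACC=3 [depth=1]
Event 30 (EXEC): [IRQ1] PC=3: IRET -> resume MAIN at PC=0 (depth now 0) [depth=0]
Event 31 (EXEC): [MAIN] PC=0: INC 4 -> ACC=7 [depth=0]
Event 32 (EXEC): [MAIN] PC=1: INC 3 -> ACC=10 [depth=0]
Event 33 (EXEC): [MAIN] PC=2: INC 3 -> ACC=13 [depth=0]
Event 34 (EXEC): [MAIN] PC=3: INC 2 -> ACC=15 [depth=0]
Event 35 (EXEC): [MAIN] PC=4: HALT [depth=0]
Max depth observed: 2

Answer: 2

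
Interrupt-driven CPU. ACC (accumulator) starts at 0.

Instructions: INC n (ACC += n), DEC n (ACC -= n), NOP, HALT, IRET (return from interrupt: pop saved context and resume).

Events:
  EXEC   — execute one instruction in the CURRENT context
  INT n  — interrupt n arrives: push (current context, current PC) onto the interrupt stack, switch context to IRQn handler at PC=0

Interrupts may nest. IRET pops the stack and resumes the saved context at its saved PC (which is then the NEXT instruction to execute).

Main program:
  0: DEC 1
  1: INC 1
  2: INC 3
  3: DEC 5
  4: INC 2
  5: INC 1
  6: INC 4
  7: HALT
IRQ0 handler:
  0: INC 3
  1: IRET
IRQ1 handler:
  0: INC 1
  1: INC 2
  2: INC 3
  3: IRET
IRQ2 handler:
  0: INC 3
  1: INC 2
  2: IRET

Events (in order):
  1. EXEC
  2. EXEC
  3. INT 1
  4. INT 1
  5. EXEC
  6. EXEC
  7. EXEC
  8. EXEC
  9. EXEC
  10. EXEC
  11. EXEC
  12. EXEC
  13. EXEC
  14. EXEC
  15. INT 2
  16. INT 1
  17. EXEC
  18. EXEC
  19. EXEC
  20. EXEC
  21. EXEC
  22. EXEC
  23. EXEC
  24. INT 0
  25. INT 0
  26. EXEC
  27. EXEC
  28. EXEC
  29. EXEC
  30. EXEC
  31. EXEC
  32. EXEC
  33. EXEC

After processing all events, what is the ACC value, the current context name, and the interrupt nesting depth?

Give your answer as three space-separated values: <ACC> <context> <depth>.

Answer: 34 MAIN 0

Derivation:
Event 1 (EXEC): [MAIN] PC=0: DEC 1 -> ACC=-1
Event 2 (EXEC): [MAIN] PC=1: INC 1 -> ACC=0
Event 3 (INT 1): INT 1 arrives: push (MAIN, PC=2), enter IRQ1 at PC=0 (depth now 1)
Event 4 (INT 1): INT 1 arrives: push (IRQ1, PC=0), enter IRQ1 at PC=0 (depth now 2)
Event 5 (EXEC): [IRQ1] PC=0: INC 1 -> ACC=1
Event 6 (EXEC): [IRQ1] PC=1: INC 2 -> ACC=3
Event 7 (EXEC): [IRQ1] PC=2: INC 3 -> ACC=6
Event 8 (EXEC): [IRQ1] PC=3: IRET -> resume IRQ1 at PC=0 (depth now 1)
Event 9 (EXEC): [IRQ1] PC=0: INC 1 -> ACC=7
Event 10 (EXEC): [IRQ1] PC=1: INC 2 -> ACC=9
Event 11 (EXEC): [IRQ1] PC=2: INC 3 -> ACC=12
Event 12 (EXEC): [IRQ1] PC=3: IRET -> resume MAIN at PC=2 (depth now 0)
Event 13 (EXEC): [MAIN] PC=2: INC 3 -> ACC=15
Event 14 (EXEC): [MAIN] PC=3: DEC 5 -> ACC=10
Event 15 (INT 2): INT 2 arrives: push (MAIN, PC=4), enter IRQ2 at PC=0 (depth now 1)
Event 16 (INT 1): INT 1 arrives: push (IRQ2, PC=0), enter IRQ1 at PC=0 (depth now 2)
Event 17 (EXEC): [IRQ1] PC=0: INC 1 -> ACC=11
Event 18 (EXEC): [IRQ1] PC=1: INC 2 -> ACC=13
Event 19 (EXEC): [IRQ1] PC=2: INC 3 -> ACC=16
Event 20 (EXEC): [IRQ1] PC=3: IRET -> resume IRQ2 at PC=0 (depth now 1)
Event 21 (EXEC): [IRQ2] PC=0: INC 3 -> ACC=19
Event 22 (EXEC): [IRQ2] PC=1: INC 2 -> ACC=21
Event 23 (EXEC): [IRQ2] PC=2: IRET -> resume MAIN at PC=4 (depth now 0)
Event 24 (INT 0): INT 0 arrives: push (MAIN, PC=4), enter IRQ0 at PC=0 (depth now 1)
Event 25 (INT 0): INT 0 arrives: push (IRQ0, PC=0), enter IRQ0 at PC=0 (depth now 2)
Event 26 (EXEC): [IRQ0] PC=0: INC 3 -> ACC=24
Event 27 (EXEC): [IRQ0] PC=1: IRET -> resume IRQ0 at PC=0 (depth now 1)
Event 28 (EXEC): [IRQ0] PC=0: INC 3 -> ACC=27
Event 29 (EXEC): [IRQ0] PC=1: IRET -> resume MAIN at PC=4 (depth now 0)
Event 30 (EXEC): [MAIN] PC=4: INC 2 -> ACC=29
Event 31 (EXEC): [MAIN] PC=5: INC 1 -> ACC=30
Event 32 (EXEC): [MAIN] PC=6: INC 4 -> ACC=34
Event 33 (EXEC): [MAIN] PC=7: HALT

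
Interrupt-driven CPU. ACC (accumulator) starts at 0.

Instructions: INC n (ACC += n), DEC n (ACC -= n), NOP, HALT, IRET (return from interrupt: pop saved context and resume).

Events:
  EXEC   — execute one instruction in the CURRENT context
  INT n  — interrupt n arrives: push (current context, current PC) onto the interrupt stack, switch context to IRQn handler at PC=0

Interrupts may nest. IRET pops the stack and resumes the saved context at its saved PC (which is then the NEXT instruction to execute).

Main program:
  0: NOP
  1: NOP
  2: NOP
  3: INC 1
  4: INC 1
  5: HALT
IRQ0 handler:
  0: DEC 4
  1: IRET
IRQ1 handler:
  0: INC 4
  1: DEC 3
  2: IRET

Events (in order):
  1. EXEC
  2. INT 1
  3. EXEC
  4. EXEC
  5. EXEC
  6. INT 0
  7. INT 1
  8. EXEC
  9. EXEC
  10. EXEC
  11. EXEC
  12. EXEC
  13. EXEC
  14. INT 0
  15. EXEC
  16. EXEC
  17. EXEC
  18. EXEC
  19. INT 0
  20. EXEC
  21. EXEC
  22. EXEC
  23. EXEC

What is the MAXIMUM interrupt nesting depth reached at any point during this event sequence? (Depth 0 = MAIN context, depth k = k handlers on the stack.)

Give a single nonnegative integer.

Event 1 (EXEC): [MAIN] PC=0: NOP [depth=0]
Event 2 (INT 1): INT 1 arrives: push (MAIN, PC=1), enter IRQ1 at PC=0 (depth now 1) [depth=1]
Event 3 (EXEC): [IRQ1] PC=0: INC 4 -> ACC=4 [depth=1]
Event 4 (EXEC): [IRQ1] PC=1: DEC 3 -> ACC=1 [depth=1]
Event 5 (EXEC): [IRQ1] PC=2: IRET -> resume MAIN at PC=1 (depth now 0) [depth=0]
Event 6 (INT 0): INT 0 arrives: push (MAIN, PC=1), enter IRQ0 at PC=0 (depth now 1) [depth=1]
Event 7 (INT 1): INT 1 arrives: push (IRQ0, PC=0), enter IRQ1 at PC=0 (depth now 2) [depth=2]
Event 8 (EXEC): [IRQ1] PC=0: INC 4 -> ACC=5 [depth=2]
Event 9 (EXEC): [IRQ1] PC=1: DEC 3 -> ACC=2 [depth=2]
Event 10 (EXEC): [IRQ1] PC=2: IRET -> resume IRQ0 at PC=0 (depth now 1) [depth=1]
Event 11 (EXEC): [IRQ0] PC=0: DEC 4 -> ACC=-2 [depth=1]
Event 12 (EXEC): [IRQ0] PC=1: IRET -> resume MAIN at PC=1 (depth now 0) [depth=0]
Event 13 (EXEC): [MAIN] PC=1: NOP [depth=0]
Event 14 (INT 0): INT 0 arrives: push (MAIN, PC=2), enter IRQ0 at PC=0 (depth now 1) [depth=1]
Event 15 (EXEC): [IRQ0] PC=0: DEC 4 -> ACC=-6 [depth=1]
Event 16 (EXEC): [IRQ0] PC=1: IRET -> resume MAIN at PC=2 (depth now 0) [depth=0]
Event 17 (EXEC): [MAIN] PC=2: NOP [depth=0]
Event 18 (EXEC): [MAIN] PC=3: INC 1 -> ACC=-5 [depth=0]
Event 19 (INT 0): INT 0 arrives: push (MAIN, PC=4), enter IRQ0 at PC=0 (depth now 1) [depth=1]
Event 20 (EXEC): [IRQ0] PC=0: DEC 4 -> ACC=-9 [depth=1]
Event 21 (EXEC): [IRQ0] PC=1: IRET -> resume MAIN at PC=4 (depth now 0) [depth=0]
Event 22 (EXEC): [MAIN] PC=4: INC 1 -> ACC=-8 [depth=0]
Event 23 (EXEC): [MAIN] PC=5: HALT [depth=0]
Max depth observed: 2

Answer: 2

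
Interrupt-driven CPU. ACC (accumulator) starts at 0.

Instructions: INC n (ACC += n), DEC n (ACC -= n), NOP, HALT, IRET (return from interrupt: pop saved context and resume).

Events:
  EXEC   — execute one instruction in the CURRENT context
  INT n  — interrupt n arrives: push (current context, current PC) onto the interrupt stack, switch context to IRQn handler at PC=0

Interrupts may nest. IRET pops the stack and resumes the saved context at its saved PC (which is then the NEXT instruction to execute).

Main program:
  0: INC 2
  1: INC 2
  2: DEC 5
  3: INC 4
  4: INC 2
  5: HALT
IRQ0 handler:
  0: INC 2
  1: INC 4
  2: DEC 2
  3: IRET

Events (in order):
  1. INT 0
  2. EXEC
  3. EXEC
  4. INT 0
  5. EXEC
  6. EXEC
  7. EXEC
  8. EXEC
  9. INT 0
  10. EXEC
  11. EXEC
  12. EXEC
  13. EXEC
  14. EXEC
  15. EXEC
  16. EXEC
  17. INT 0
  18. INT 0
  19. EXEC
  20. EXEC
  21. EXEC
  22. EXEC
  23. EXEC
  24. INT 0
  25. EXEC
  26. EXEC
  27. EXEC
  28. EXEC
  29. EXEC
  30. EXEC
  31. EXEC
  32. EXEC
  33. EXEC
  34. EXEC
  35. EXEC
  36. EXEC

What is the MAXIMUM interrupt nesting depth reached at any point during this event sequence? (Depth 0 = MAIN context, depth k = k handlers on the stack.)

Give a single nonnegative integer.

Event 1 (INT 0): INT 0 arrives: push (MAIN, PC=0), enter IRQ0 at PC=0 (depth now 1) [depth=1]
Event 2 (EXEC): [IRQ0] PC=0: INC 2 -> ACC=2 [depth=1]
Event 3 (EXEC): [IRQ0] PC=1: INC 4 -> ACC=6 [depth=1]
Event 4 (INT 0): INT 0 arrives: push (IRQ0, PC=2), enter IRQ0 at PC=0 (depth now 2) [depth=2]
Event 5 (EXEC): [IRQ0] PC=0: INC 2 -> ACC=8 [depth=2]
Event 6 (EXEC): [IRQ0] PC=1: INC 4 -> ACC=12 [depth=2]
Event 7 (EXEC): [IRQ0] PC=2: DEC 2 -> ACC=10 [depth=2]
Event 8 (EXEC): [IRQ0] PC=3: IRET -> resume IRQ0 at PC=2 (depth now 1) [depth=1]
Event 9 (INT 0): INT 0 arrives: push (IRQ0, PC=2), enter IRQ0 at PC=0 (depth now 2) [depth=2]
Event 10 (EXEC): [IRQ0] PC=0: INC 2 -> ACC=12 [depth=2]
Event 11 (EXEC): [IRQ0] PC=1: INC 4 -> ACC=16 [depth=2]
Event 12 (EXEC): [IRQ0] PC=2: DEC 2 -> ACC=14 [depth=2]
Event 13 (EXEC): [IRQ0] PC=3: IRET -> resume IRQ0 at PC=2 (depth now 1) [depth=1]
Event 14 (EXEC): [IRQ0] PC=2: DEC 2 -> ACC=12 [depth=1]
Event 15 (EXEC): [IRQ0] PC=3: IRET -> resume MAIN at PC=0 (depth now 0) [depth=0]
Event 16 (EXEC): [MAIN] PC=0: INC 2 -> ACC=14 [depth=0]
Event 17 (INT 0): INT 0 arrives: push (MAIN, PC=1), enter IRQ0 at PC=0 (depth now 1) [depth=1]
Event 18 (INT 0): INT 0 arrives: push (IRQ0, PC=0), enter IRQ0 at PC=0 (depth now 2) [depth=2]
Event 19 (EXEC): [IRQ0] PC=0: INC 2 -> ACC=16 [depth=2]
Event 20 (EXEC): [IRQ0] PC=1: INC 4 -> ACC=20 [depth=2]
Event 21 (EXEC): [IRQ0] PC=2: DEC 2 -> ACC=18 [depth=2]
Event 22 (EXEC): [IRQ0] PC=3: IRET -> resume IRQ0 at PC=0 (depth now 1) [depth=1]
Event 23 (EXEC): [IRQ0] PC=0: INC 2 -> ACC=20 [depth=1]
Event 24 (INT 0): INT 0 arrives: push (IRQ0, PC=1), enter IRQ0 at PC=0 (depth now 2) [depth=2]
Event 25 (EXEC): [IRQ0] PC=0: INC 2 -> ACC=22 [depth=2]
Event 26 (EXEC): [IRQ0] PC=1: INC 4 -> ACC=26 [depth=2]
Event 27 (EXEC): [IRQ0] PC=2: DEC 2 -> ACC=24 [depth=2]
Event 28 (EXEC): [IRQ0] PC=3: IRET -> resume IRQ0 at PC=1 (depth now 1) [depth=1]
Event 29 (EXEC): [IRQ0] PC=1: INC 4 -> ACC=28 [depth=1]
Event 30 (EXEC): [IRQ0] PC=2: DEC 2 -> ACC=26 [depth=1]
Event 31 (EXEC): [IRQ0] PC=3: IRET -> resume MAIN at PC=1 (depth now 0) [depth=0]
Event 32 (EXEC): [MAIN] PC=1: INC 2 -> ACC=28 [depth=0]
Event 33 (EXEC): [MAIN] PC=2: DEC 5 -> ACC=23 [depth=0]
Event 34 (EXEC): [MAIN] PC=3: INC 4 -> ACC=27 [depth=0]
Event 35 (EXEC): [MAIN] PC=4: INC 2 -> ACC=29 [depth=0]
Event 36 (EXEC): [MAIN] PC=5: HALT [depth=0]
Max depth observed: 2

Answer: 2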